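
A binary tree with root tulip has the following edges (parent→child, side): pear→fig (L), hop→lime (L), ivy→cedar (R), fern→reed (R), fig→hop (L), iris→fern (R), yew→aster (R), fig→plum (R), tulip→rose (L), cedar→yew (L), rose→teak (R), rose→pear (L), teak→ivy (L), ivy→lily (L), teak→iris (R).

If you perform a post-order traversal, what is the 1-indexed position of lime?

1

Post-order visits the left subtree, then the right subtree, then the node.
At tulip: go left to rose.
  At rose: go left to pear.
    At pear: go left to fig.
      At fig: go left to hop.
        At hop: go left to lime.
          lime is a leaf — visit lime.
        At hop: no right child.
        Visit hop.
      At fig: go right to plum.
        plum is a leaf — visit plum.
      Visit fig.
    At pear: no right child.
    Visit pear.
  At rose: go right to teak.
    At teak: go left to ivy.
      At ivy: go left to lily.
        lily is a leaf — visit lily.
      At ivy: go right to cedar.
        At cedar: go left to yew.
          At yew: no left child.
          At yew: go right to aster.
            aster is a leaf — visit aster.
          Visit yew.
        At cedar: no right child.
        Visit cedar.
      Visit ivy.
    At teak: go right to iris.
      At iris: no left child.
      At iris: go right to fern.
        At fern: no left child.
        At fern: go right to reed.
          reed is a leaf — visit reed.
        Visit fern.
      Visit iris.
    Visit teak.
  Visit rose.
At tulip: no right child.
Visit tulip.
Full post-order sequence: lime, hop, plum, fig, pear, lily, aster, yew, cedar, ivy, reed, fern, iris, teak, rose, tulip.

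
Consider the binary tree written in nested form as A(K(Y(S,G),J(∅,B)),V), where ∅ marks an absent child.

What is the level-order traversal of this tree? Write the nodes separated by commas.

Level-order visits nodes level by level from the root, left to right within each level.
Level 0: A
Level 1: K, V
Level 2: Y, J
Level 3: S, G, B

A, K, V, Y, J, S, G, B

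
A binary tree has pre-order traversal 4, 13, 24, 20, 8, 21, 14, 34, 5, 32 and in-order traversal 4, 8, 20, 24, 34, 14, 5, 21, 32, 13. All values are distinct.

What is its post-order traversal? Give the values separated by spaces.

8 20 34 5 14 32 21 24 13 4

The first element of pre-order is the root; it splits in-order into left and right subtrees.
Root 4: left subtree has 0 nodes { }, right has 9 {8, 20, 24, 34, 14, 5, 21, 32, 13}.
  Root 13: left subtree has 8 nodes {8, 20, 24, 34, 14, 5, 21, 32}, right has 0 { }.
    Root 24: left subtree has 2 nodes {8, 20}, right has 5 {34, 14, 5, 21, 32}.
      Root 20: left subtree has 1 node {8}, right has 0 { }.
      Root 21: left subtree has 3 nodes {34, 14, 5}, right has 1 {32}.
        Root 14: left subtree has 1 node {34}, right has 1 {5}.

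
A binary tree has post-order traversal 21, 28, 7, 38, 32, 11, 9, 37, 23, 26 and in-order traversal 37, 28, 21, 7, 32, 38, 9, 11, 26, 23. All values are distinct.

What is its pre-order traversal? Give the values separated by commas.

The last element of post-order is the root; it splits in-order into left and right subtrees.
Root 26: left subtree has 8 nodes {37, 28, 21, 7, 32, 38, 9, 11}, right has 1 {23}.
  Root 37: left subtree has 0 nodes { }, right has 7 {28, 21, 7, 32, 38, 9, 11}.
    Root 9: left subtree has 5 nodes {28, 21, 7, 32, 38}, right has 1 {11}.
      Root 32: left subtree has 3 nodes {28, 21, 7}, right has 1 {38}.
        Root 7: left subtree has 2 nodes {28, 21}, right has 0 { }.
          Root 28: left subtree has 0 nodes { }, right has 1 {21}.

26, 37, 9, 32, 7, 28, 21, 38, 11, 23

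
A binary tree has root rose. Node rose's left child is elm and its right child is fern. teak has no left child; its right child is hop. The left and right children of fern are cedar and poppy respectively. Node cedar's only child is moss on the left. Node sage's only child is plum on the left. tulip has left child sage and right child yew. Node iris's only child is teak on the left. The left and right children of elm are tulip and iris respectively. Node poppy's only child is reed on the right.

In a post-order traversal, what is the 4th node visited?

tulip

Post-order visits the left subtree, then the right subtree, then the node.
At rose: go left to elm.
  At elm: go left to tulip.
    At tulip: go left to sage.
      At sage: go left to plum.
        plum is a leaf — visit plum.
      At sage: no right child.
      Visit sage.
    At tulip: go right to yew.
      yew is a leaf — visit yew.
    Visit tulip.
  At elm: go right to iris.
    At iris: go left to teak.
      At teak: no left child.
      At teak: go right to hop.
        hop is a leaf — visit hop.
      Visit teak.
    At iris: no right child.
    Visit iris.
  Visit elm.
At rose: go right to fern.
  At fern: go left to cedar.
    At cedar: go left to moss.
      moss is a leaf — visit moss.
    At cedar: no right child.
    Visit cedar.
  At fern: go right to poppy.
    At poppy: no left child.
    At poppy: go right to reed.
      reed is a leaf — visit reed.
    Visit poppy.
  Visit fern.
Visit rose.
Full post-order sequence: plum, sage, yew, tulip, hop, teak, iris, elm, moss, cedar, reed, poppy, fern, rose.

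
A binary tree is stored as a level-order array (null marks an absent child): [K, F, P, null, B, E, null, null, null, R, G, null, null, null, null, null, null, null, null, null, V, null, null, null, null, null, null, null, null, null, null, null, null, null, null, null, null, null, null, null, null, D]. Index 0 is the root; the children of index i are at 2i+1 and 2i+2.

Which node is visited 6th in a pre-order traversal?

D

Pre-order visits the node, then its left subtree, then its right subtree.
Visit K.
At K: go left to F.
  Visit F.
  At F: no left child.
  At F: go right to B.
    Visit B.
    At B: go left to R.
      Visit R.
      At R: no left child.
      At R: go right to V.
        Visit V.
        At V: go left to D.
          D is a leaf — visit D.
        At V: no right child.
    At B: go right to G.
      G is a leaf — visit G.
At K: go right to P.
  Visit P.
  At P: go left to E.
    E is a leaf — visit E.
  At P: no right child.
Full pre-order sequence: K, F, B, R, V, D, G, P, E.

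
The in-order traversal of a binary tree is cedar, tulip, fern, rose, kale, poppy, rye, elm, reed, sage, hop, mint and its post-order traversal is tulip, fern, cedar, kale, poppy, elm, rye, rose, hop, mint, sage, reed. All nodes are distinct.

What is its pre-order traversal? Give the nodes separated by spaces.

The last element of post-order is the root; it splits in-order into left and right subtrees.
Root reed: left subtree has 8 nodes {cedar, tulip, fern, rose, kale, poppy, rye, elm}, right has 3 {sage, hop, mint}.
  Root rose: left subtree has 3 nodes {cedar, tulip, fern}, right has 4 {kale, poppy, rye, elm}.
    Root cedar: left subtree has 0 nodes { }, right has 2 {tulip, fern}.
      Root fern: left subtree has 1 node {tulip}, right has 0 { }.
    Root rye: left subtree has 2 nodes {kale, poppy}, right has 1 {elm}.
      Root poppy: left subtree has 1 node {kale}, right has 0 { }.
  Root sage: left subtree has 0 nodes { }, right has 2 {hop, mint}.
    Root mint: left subtree has 1 node {hop}, right has 0 { }.

reed rose cedar fern tulip rye poppy kale elm sage mint hop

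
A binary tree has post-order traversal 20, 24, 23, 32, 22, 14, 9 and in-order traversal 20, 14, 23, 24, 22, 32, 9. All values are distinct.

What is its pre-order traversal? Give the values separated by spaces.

The last element of post-order is the root; it splits in-order into left and right subtrees.
Root 9: left subtree has 6 nodes {20, 14, 23, 24, 22, 32}, right has 0 { }.
  Root 14: left subtree has 1 node {20}, right has 4 {23, 24, 22, 32}.
    Root 22: left subtree has 2 nodes {23, 24}, right has 1 {32}.
      Root 23: left subtree has 0 nodes { }, right has 1 {24}.

9 14 20 22 23 24 32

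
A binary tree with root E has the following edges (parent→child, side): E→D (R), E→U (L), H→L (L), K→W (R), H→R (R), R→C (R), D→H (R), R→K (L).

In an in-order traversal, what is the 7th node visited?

In-order visits the left subtree, then the node, then the right subtree.
At E: go left to U.
  U is a leaf — visit U.
Visit E.
At E: go right to D.
  At D: no left child.
  Visit D.
  At D: go right to H.
    At H: go left to L.
      L is a leaf — visit L.
    Visit H.
    At H: go right to R.
      At R: go left to K.
        At K: no left child.
        Visit K.
        At K: go right to W.
          W is a leaf — visit W.
      Visit R.
      At R: go right to C.
        C is a leaf — visit C.
Full in-order sequence: U, E, D, L, H, K, W, R, C.

W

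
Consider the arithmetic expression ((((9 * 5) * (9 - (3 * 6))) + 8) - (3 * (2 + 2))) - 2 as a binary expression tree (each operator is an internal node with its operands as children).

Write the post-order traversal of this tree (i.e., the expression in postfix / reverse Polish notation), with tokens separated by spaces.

Post-order on an expression tree gives postfix notation: for each operator, emit left operand, right operand, then the operator.

9 5 * 9 3 6 * - * 8 + 3 2 2 + * - 2 -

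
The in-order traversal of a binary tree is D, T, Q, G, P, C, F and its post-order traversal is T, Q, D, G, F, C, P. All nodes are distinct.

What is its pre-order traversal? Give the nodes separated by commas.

The last element of post-order is the root; it splits in-order into left and right subtrees.
Root P: left subtree has 4 nodes {D, T, Q, G}, right has 2 {C, F}.
  Root G: left subtree has 3 nodes {D, T, Q}, right has 0 { }.
    Root D: left subtree has 0 nodes { }, right has 2 {T, Q}.
      Root Q: left subtree has 1 node {T}, right has 0 { }.
  Root C: left subtree has 0 nodes { }, right has 1 {F}.

P, G, D, Q, T, C, F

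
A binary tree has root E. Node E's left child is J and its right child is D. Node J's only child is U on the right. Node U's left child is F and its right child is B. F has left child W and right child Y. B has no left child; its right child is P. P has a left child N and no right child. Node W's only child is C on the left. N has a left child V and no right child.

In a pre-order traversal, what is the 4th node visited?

F

Pre-order visits the node, then its left subtree, then its right subtree.
Visit E.
At E: go left to J.
  Visit J.
  At J: no left child.
  At J: go right to U.
    Visit U.
    At U: go left to F.
      Visit F.
      At F: go left to W.
        Visit W.
        At W: go left to C.
          C is a leaf — visit C.
        At W: no right child.
      At F: go right to Y.
        Y is a leaf — visit Y.
    At U: go right to B.
      Visit B.
      At B: no left child.
      At B: go right to P.
        Visit P.
        At P: go left to N.
          Visit N.
          At N: go left to V.
            V is a leaf — visit V.
          At N: no right child.
        At P: no right child.
At E: go right to D.
  D is a leaf — visit D.
Full pre-order sequence: E, J, U, F, W, C, Y, B, P, N, V, D.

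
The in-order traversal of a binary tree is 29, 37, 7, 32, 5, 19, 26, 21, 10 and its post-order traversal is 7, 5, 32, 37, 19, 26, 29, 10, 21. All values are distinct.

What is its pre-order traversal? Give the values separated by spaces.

The last element of post-order is the root; it splits in-order into left and right subtrees.
Root 21: left subtree has 7 nodes {29, 37, 7, 32, 5, 19, 26}, right has 1 {10}.
  Root 29: left subtree has 0 nodes { }, right has 6 {37, 7, 32, 5, 19, 26}.
    Root 26: left subtree has 5 nodes {37, 7, 32, 5, 19}, right has 0 { }.
      Root 19: left subtree has 4 nodes {37, 7, 32, 5}, right has 0 { }.
        Root 37: left subtree has 0 nodes { }, right has 3 {7, 32, 5}.
          Root 32: left subtree has 1 node {7}, right has 1 {5}.

21 29 26 19 37 32 7 5 10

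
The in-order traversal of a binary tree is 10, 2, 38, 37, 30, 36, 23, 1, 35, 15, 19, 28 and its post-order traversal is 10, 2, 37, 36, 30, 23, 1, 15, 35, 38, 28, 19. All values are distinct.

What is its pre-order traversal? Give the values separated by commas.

19, 38, 2, 10, 35, 1, 23, 30, 37, 36, 15, 28

The last element of post-order is the root; it splits in-order into left and right subtrees.
Root 19: left subtree has 10 nodes {10, 2, 38, 37, 30, 36, 23, 1, 35, 15}, right has 1 {28}.
  Root 38: left subtree has 2 nodes {10, 2}, right has 7 {37, 30, 36, 23, 1, 35, 15}.
    Root 2: left subtree has 1 node {10}, right has 0 { }.
    Root 35: left subtree has 5 nodes {37, 30, 36, 23, 1}, right has 1 {15}.
      Root 1: left subtree has 4 nodes {37, 30, 36, 23}, right has 0 { }.
        Root 23: left subtree has 3 nodes {37, 30, 36}, right has 0 { }.
          Root 30: left subtree has 1 node {37}, right has 1 {36}.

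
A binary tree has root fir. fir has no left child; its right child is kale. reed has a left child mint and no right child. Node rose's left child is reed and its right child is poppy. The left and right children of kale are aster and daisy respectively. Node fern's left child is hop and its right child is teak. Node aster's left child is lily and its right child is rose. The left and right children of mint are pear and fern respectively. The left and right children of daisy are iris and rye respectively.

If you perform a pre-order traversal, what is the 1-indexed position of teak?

Pre-order visits the node, then its left subtree, then its right subtree.
Visit fir.
At fir: no left child.
At fir: go right to kale.
  Visit kale.
  At kale: go left to aster.
    Visit aster.
    At aster: go left to lily.
      lily is a leaf — visit lily.
    At aster: go right to rose.
      Visit rose.
      At rose: go left to reed.
        Visit reed.
        At reed: go left to mint.
          Visit mint.
          At mint: go left to pear.
            pear is a leaf — visit pear.
          At mint: go right to fern.
            Visit fern.
            At fern: go left to hop.
              hop is a leaf — visit hop.
            At fern: go right to teak.
              teak is a leaf — visit teak.
        At reed: no right child.
      At rose: go right to poppy.
        poppy is a leaf — visit poppy.
  At kale: go right to daisy.
    Visit daisy.
    At daisy: go left to iris.
      iris is a leaf — visit iris.
    At daisy: go right to rye.
      rye is a leaf — visit rye.
Full pre-order sequence: fir, kale, aster, lily, rose, reed, mint, pear, fern, hop, teak, poppy, daisy, iris, rye.

11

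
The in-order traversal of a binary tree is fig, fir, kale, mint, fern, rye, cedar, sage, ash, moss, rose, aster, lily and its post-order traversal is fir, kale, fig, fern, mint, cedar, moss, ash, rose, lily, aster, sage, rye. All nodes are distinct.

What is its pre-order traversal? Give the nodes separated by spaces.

The last element of post-order is the root; it splits in-order into left and right subtrees.
Root rye: left subtree has 5 nodes {fig, fir, kale, mint, fern}, right has 7 {cedar, sage, ash, moss, rose, aster, lily}.
  Root mint: left subtree has 3 nodes {fig, fir, kale}, right has 1 {fern}.
    Root fig: left subtree has 0 nodes { }, right has 2 {fir, kale}.
      Root kale: left subtree has 1 node {fir}, right has 0 { }.
  Root sage: left subtree has 1 node {cedar}, right has 5 {ash, moss, rose, aster, lily}.
    Root aster: left subtree has 3 nodes {ash, moss, rose}, right has 1 {lily}.
      Root rose: left subtree has 2 nodes {ash, moss}, right has 0 { }.
        Root ash: left subtree has 0 nodes { }, right has 1 {moss}.

rye mint fig kale fir fern sage cedar aster rose ash moss lily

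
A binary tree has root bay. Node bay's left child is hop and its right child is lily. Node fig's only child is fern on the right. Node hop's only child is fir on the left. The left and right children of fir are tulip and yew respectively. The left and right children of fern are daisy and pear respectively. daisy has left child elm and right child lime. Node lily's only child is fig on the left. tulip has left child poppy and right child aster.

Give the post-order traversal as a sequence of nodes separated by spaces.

Post-order visits the left subtree, then the right subtree, then the node.
At bay: go left to hop.
  At hop: go left to fir.
    At fir: go left to tulip.
      At tulip: go left to poppy.
        poppy is a leaf — visit poppy.
      At tulip: go right to aster.
        aster is a leaf — visit aster.
      Visit tulip.
    At fir: go right to yew.
      yew is a leaf — visit yew.
    Visit fir.
  At hop: no right child.
  Visit hop.
At bay: go right to lily.
  At lily: go left to fig.
    At fig: no left child.
    At fig: go right to fern.
      At fern: go left to daisy.
        At daisy: go left to elm.
          elm is a leaf — visit elm.
        At daisy: go right to lime.
          lime is a leaf — visit lime.
        Visit daisy.
      At fern: go right to pear.
        pear is a leaf — visit pear.
      Visit fern.
    Visit fig.
  At lily: no right child.
  Visit lily.
Visit bay.

poppy aster tulip yew fir hop elm lime daisy pear fern fig lily bay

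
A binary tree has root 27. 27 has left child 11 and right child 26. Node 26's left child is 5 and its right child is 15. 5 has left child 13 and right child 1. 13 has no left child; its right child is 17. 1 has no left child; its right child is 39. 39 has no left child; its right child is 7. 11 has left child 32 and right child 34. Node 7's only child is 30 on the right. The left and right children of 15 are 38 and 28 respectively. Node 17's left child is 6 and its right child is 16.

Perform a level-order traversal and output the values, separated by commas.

27, 11, 26, 32, 34, 5, 15, 13, 1, 38, 28, 17, 39, 6, 16, 7, 30

Level-order visits nodes level by level from the root, left to right within each level.
Level 0: 27
Level 1: 11, 26
Level 2: 32, 34, 5, 15
Level 3: 13, 1, 38, 28
Level 4: 17, 39
Level 5: 6, 16, 7
Level 6: 30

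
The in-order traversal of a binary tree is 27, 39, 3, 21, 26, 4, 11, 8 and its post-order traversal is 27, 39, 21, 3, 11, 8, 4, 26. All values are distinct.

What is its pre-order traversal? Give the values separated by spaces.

26 3 39 27 21 4 8 11

The last element of post-order is the root; it splits in-order into left and right subtrees.
Root 26: left subtree has 4 nodes {27, 39, 3, 21}, right has 3 {4, 11, 8}.
  Root 3: left subtree has 2 nodes {27, 39}, right has 1 {21}.
    Root 39: left subtree has 1 node {27}, right has 0 { }.
  Root 4: left subtree has 0 nodes { }, right has 2 {11, 8}.
    Root 8: left subtree has 1 node {11}, right has 0 { }.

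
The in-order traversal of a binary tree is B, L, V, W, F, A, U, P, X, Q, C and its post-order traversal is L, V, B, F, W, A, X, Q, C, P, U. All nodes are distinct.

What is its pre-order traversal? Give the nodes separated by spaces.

U A W B V L F P C Q X

The last element of post-order is the root; it splits in-order into left and right subtrees.
Root U: left subtree has 6 nodes {B, L, V, W, F, A}, right has 4 {P, X, Q, C}.
  Root A: left subtree has 5 nodes {B, L, V, W, F}, right has 0 { }.
    Root W: left subtree has 3 nodes {B, L, V}, right has 1 {F}.
      Root B: left subtree has 0 nodes { }, right has 2 {L, V}.
        Root V: left subtree has 1 node {L}, right has 0 { }.
  Root P: left subtree has 0 nodes { }, right has 3 {X, Q, C}.
    Root C: left subtree has 2 nodes {X, Q}, right has 0 { }.
      Root Q: left subtree has 1 node {X}, right has 0 { }.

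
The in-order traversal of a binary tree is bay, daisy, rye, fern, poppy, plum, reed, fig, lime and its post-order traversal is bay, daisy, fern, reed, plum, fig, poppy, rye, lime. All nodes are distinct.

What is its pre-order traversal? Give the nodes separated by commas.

lime, rye, daisy, bay, poppy, fern, fig, plum, reed

The last element of post-order is the root; it splits in-order into left and right subtrees.
Root lime: left subtree has 8 nodes {bay, daisy, rye, fern, poppy, plum, reed, fig}, right has 0 { }.
  Root rye: left subtree has 2 nodes {bay, daisy}, right has 5 {fern, poppy, plum, reed, fig}.
    Root daisy: left subtree has 1 node {bay}, right has 0 { }.
    Root poppy: left subtree has 1 node {fern}, right has 3 {plum, reed, fig}.
      Root fig: left subtree has 2 nodes {plum, reed}, right has 0 { }.
        Root plum: left subtree has 0 nodes { }, right has 1 {reed}.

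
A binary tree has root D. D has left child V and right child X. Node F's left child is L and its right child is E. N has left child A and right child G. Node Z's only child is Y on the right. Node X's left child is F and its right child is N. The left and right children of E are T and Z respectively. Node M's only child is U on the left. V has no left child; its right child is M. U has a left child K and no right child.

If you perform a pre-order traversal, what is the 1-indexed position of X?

6

Pre-order visits the node, then its left subtree, then its right subtree.
Visit D.
At D: go left to V.
  Visit V.
  At V: no left child.
  At V: go right to M.
    Visit M.
    At M: go left to U.
      Visit U.
      At U: go left to K.
        K is a leaf — visit K.
      At U: no right child.
    At M: no right child.
At D: go right to X.
  Visit X.
  At X: go left to F.
    Visit F.
    At F: go left to L.
      L is a leaf — visit L.
    At F: go right to E.
      Visit E.
      At E: go left to T.
        T is a leaf — visit T.
      At E: go right to Z.
        Visit Z.
        At Z: no left child.
        At Z: go right to Y.
          Y is a leaf — visit Y.
  At X: go right to N.
    Visit N.
    At N: go left to A.
      A is a leaf — visit A.
    At N: go right to G.
      G is a leaf — visit G.
Full pre-order sequence: D, V, M, U, K, X, F, L, E, T, Z, Y, N, A, G.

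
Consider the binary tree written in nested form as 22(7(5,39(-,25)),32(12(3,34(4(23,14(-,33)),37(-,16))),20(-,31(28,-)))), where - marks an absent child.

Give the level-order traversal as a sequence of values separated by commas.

22, 7, 32, 5, 39, 12, 20, 25, 3, 34, 31, 4, 37, 28, 23, 14, 16, 33

Level-order visits nodes level by level from the root, left to right within each level.
Level 0: 22
Level 1: 7, 32
Level 2: 5, 39, 12, 20
Level 3: 25, 3, 34, 31
Level 4: 4, 37, 28
Level 5: 23, 14, 16
Level 6: 33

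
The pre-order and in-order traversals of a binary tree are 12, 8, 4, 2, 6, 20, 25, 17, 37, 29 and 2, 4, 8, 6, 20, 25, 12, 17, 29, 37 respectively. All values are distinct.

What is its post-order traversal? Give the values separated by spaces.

2 4 25 20 6 8 29 37 17 12

The first element of pre-order is the root; it splits in-order into left and right subtrees.
Root 12: left subtree has 6 nodes {2, 4, 8, 6, 20, 25}, right has 3 {17, 29, 37}.
  Root 8: left subtree has 2 nodes {2, 4}, right has 3 {6, 20, 25}.
    Root 4: left subtree has 1 node {2}, right has 0 { }.
    Root 6: left subtree has 0 nodes { }, right has 2 {20, 25}.
      Root 20: left subtree has 0 nodes { }, right has 1 {25}.
  Root 17: left subtree has 0 nodes { }, right has 2 {29, 37}.
    Root 37: left subtree has 1 node {29}, right has 0 { }.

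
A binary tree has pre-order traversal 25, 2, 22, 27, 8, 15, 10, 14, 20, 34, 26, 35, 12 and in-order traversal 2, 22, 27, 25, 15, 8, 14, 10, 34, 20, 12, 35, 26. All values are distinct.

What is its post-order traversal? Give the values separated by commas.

The first element of pre-order is the root; it splits in-order into left and right subtrees.
Root 25: left subtree has 3 nodes {2, 22, 27}, right has 9 {15, 8, 14, 10, 34, 20, 12, 35, 26}.
  Root 2: left subtree has 0 nodes { }, right has 2 {22, 27}.
    Root 22: left subtree has 0 nodes { }, right has 1 {27}.
  Root 8: left subtree has 1 node {15}, right has 7 {14, 10, 34, 20, 12, 35, 26}.
    Root 10: left subtree has 1 node {14}, right has 5 {34, 20, 12, 35, 26}.
      Root 20: left subtree has 1 node {34}, right has 3 {12, 35, 26}.
        Root 26: left subtree has 2 nodes {12, 35}, right has 0 { }.
          Root 35: left subtree has 1 node {12}, right has 0 { }.

27, 22, 2, 15, 14, 34, 12, 35, 26, 20, 10, 8, 25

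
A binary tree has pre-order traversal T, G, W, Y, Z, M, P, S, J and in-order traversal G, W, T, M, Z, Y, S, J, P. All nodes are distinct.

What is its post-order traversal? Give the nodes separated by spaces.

The first element of pre-order is the root; it splits in-order into left and right subtrees.
Root T: left subtree has 2 nodes {G, W}, right has 6 {M, Z, Y, S, J, P}.
  Root G: left subtree has 0 nodes { }, right has 1 {W}.
  Root Y: left subtree has 2 nodes {M, Z}, right has 3 {S, J, P}.
    Root Z: left subtree has 1 node {M}, right has 0 { }.
    Root P: left subtree has 2 nodes {S, J}, right has 0 { }.
      Root S: left subtree has 0 nodes { }, right has 1 {J}.

W G M Z J S P Y T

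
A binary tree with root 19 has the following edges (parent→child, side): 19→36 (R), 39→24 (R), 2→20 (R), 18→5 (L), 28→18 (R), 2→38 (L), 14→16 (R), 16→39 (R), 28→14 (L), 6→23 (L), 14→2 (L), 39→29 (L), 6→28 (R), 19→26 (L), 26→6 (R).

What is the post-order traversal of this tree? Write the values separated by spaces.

23 38 20 2 29 24 39 16 14 5 18 28 6 26 36 19

Post-order visits the left subtree, then the right subtree, then the node.
At 19: go left to 26.
  At 26: no left child.
  At 26: go right to 6.
    At 6: go left to 23.
      23 is a leaf — visit 23.
    At 6: go right to 28.
      At 28: go left to 14.
        At 14: go left to 2.
          At 2: go left to 38.
            38 is a leaf — visit 38.
          At 2: go right to 20.
            20 is a leaf — visit 20.
          Visit 2.
        At 14: go right to 16.
          At 16: no left child.
          At 16: go right to 39.
            At 39: go left to 29.
              29 is a leaf — visit 29.
            At 39: go right to 24.
              24 is a leaf — visit 24.
            Visit 39.
          Visit 16.
        Visit 14.
      At 28: go right to 18.
        At 18: go left to 5.
          5 is a leaf — visit 5.
        At 18: no right child.
        Visit 18.
      Visit 28.
    Visit 6.
  Visit 26.
At 19: go right to 36.
  36 is a leaf — visit 36.
Visit 19.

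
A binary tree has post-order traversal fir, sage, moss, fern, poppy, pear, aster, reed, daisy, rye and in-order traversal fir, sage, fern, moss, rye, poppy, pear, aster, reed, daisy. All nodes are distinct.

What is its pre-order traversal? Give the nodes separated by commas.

rye, fern, sage, fir, moss, daisy, reed, aster, pear, poppy

The last element of post-order is the root; it splits in-order into left and right subtrees.
Root rye: left subtree has 4 nodes {fir, sage, fern, moss}, right has 5 {poppy, pear, aster, reed, daisy}.
  Root fern: left subtree has 2 nodes {fir, sage}, right has 1 {moss}.
    Root sage: left subtree has 1 node {fir}, right has 0 { }.
  Root daisy: left subtree has 4 nodes {poppy, pear, aster, reed}, right has 0 { }.
    Root reed: left subtree has 3 nodes {poppy, pear, aster}, right has 0 { }.
      Root aster: left subtree has 2 nodes {poppy, pear}, right has 0 { }.
        Root pear: left subtree has 1 node {poppy}, right has 0 { }.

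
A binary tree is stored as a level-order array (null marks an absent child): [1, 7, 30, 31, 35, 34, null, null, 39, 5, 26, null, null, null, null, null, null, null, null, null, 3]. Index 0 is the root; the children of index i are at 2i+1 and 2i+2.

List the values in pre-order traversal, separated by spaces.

1 7 31 39 35 5 3 26 30 34

Pre-order visits the node, then its left subtree, then its right subtree.
Visit 1.
At 1: go left to 7.
  Visit 7.
  At 7: go left to 31.
    Visit 31.
    At 31: no left child.
    At 31: go right to 39.
      39 is a leaf — visit 39.
  At 7: go right to 35.
    Visit 35.
    At 35: go left to 5.
      Visit 5.
      At 5: no left child.
      At 5: go right to 3.
        3 is a leaf — visit 3.
    At 35: go right to 26.
      26 is a leaf — visit 26.
At 1: go right to 30.
  Visit 30.
  At 30: go left to 34.
    34 is a leaf — visit 34.
  At 30: no right child.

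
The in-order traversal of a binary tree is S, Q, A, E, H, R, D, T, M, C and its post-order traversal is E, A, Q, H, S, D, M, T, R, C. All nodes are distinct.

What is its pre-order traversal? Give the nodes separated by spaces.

The last element of post-order is the root; it splits in-order into left and right subtrees.
Root C: left subtree has 9 nodes {S, Q, A, E, H, R, D, T, M}, right has 0 { }.
  Root R: left subtree has 5 nodes {S, Q, A, E, H}, right has 3 {D, T, M}.
    Root S: left subtree has 0 nodes { }, right has 4 {Q, A, E, H}.
      Root H: left subtree has 3 nodes {Q, A, E}, right has 0 { }.
        Root Q: left subtree has 0 nodes { }, right has 2 {A, E}.
          Root A: left subtree has 0 nodes { }, right has 1 {E}.
    Root T: left subtree has 1 node {D}, right has 1 {M}.

C R S H Q A E T D M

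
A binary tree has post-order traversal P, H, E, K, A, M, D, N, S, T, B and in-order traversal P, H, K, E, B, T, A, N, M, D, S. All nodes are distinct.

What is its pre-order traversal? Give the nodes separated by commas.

The last element of post-order is the root; it splits in-order into left and right subtrees.
Root B: left subtree has 4 nodes {P, H, K, E}, right has 6 {T, A, N, M, D, S}.
  Root K: left subtree has 2 nodes {P, H}, right has 1 {E}.
    Root H: left subtree has 1 node {P}, right has 0 { }.
  Root T: left subtree has 0 nodes { }, right has 5 {A, N, M, D, S}.
    Root S: left subtree has 4 nodes {A, N, M, D}, right has 0 { }.
      Root N: left subtree has 1 node {A}, right has 2 {M, D}.
        Root D: left subtree has 1 node {M}, right has 0 { }.

B, K, H, P, E, T, S, N, A, D, M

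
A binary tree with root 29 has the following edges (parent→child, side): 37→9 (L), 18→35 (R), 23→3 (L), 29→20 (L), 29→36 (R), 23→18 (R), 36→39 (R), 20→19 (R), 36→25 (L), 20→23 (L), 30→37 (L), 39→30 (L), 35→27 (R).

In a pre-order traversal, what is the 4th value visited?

3

Pre-order visits the node, then its left subtree, then its right subtree.
Visit 29.
At 29: go left to 20.
  Visit 20.
  At 20: go left to 23.
    Visit 23.
    At 23: go left to 3.
      3 is a leaf — visit 3.
    At 23: go right to 18.
      Visit 18.
      At 18: no left child.
      At 18: go right to 35.
        Visit 35.
        At 35: no left child.
        At 35: go right to 27.
          27 is a leaf — visit 27.
  At 20: go right to 19.
    19 is a leaf — visit 19.
At 29: go right to 36.
  Visit 36.
  At 36: go left to 25.
    25 is a leaf — visit 25.
  At 36: go right to 39.
    Visit 39.
    At 39: go left to 30.
      Visit 30.
      At 30: go left to 37.
        Visit 37.
        At 37: go left to 9.
          9 is a leaf — visit 9.
        At 37: no right child.
      At 30: no right child.
    At 39: no right child.
Full pre-order sequence: 29, 20, 23, 3, 18, 35, 27, 19, 36, 25, 39, 30, 37, 9.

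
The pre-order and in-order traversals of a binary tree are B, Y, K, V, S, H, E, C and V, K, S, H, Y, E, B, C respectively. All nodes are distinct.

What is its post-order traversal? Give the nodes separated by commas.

V, H, S, K, E, Y, C, B

The first element of pre-order is the root; it splits in-order into left and right subtrees.
Root B: left subtree has 6 nodes {V, K, S, H, Y, E}, right has 1 {C}.
  Root Y: left subtree has 4 nodes {V, K, S, H}, right has 1 {E}.
    Root K: left subtree has 1 node {V}, right has 2 {S, H}.
      Root S: left subtree has 0 nodes { }, right has 1 {H}.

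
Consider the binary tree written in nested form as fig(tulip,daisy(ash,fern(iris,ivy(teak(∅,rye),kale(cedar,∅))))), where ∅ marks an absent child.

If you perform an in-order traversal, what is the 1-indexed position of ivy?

9

In-order visits the left subtree, then the node, then the right subtree.
At fig: go left to tulip.
  tulip is a leaf — visit tulip.
Visit fig.
At fig: go right to daisy.
  At daisy: go left to ash.
    ash is a leaf — visit ash.
  Visit daisy.
  At daisy: go right to fern.
    At fern: go left to iris.
      iris is a leaf — visit iris.
    Visit fern.
    At fern: go right to ivy.
      At ivy: go left to teak.
        At teak: no left child.
        Visit teak.
        At teak: go right to rye.
          rye is a leaf — visit rye.
      Visit ivy.
      At ivy: go right to kale.
        At kale: go left to cedar.
          cedar is a leaf — visit cedar.
        Visit kale.
        At kale: no right child.
Full in-order sequence: tulip, fig, ash, daisy, iris, fern, teak, rye, ivy, cedar, kale.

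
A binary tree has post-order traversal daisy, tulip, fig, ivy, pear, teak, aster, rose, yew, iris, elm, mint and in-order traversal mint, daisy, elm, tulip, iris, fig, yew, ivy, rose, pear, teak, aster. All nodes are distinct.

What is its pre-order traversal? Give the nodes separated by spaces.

mint elm daisy iris tulip yew fig rose ivy aster teak pear

The last element of post-order is the root; it splits in-order into left and right subtrees.
Root mint: left subtree has 0 nodes { }, right has 11 {daisy, elm, tulip, iris, fig, yew, ivy, rose, pear, teak, aster}.
  Root elm: left subtree has 1 node {daisy}, right has 9 {tulip, iris, fig, yew, ivy, rose, pear, teak, aster}.
    Root iris: left subtree has 1 node {tulip}, right has 7 {fig, yew, ivy, rose, pear, teak, aster}.
      Root yew: left subtree has 1 node {fig}, right has 5 {ivy, rose, pear, teak, aster}.
        Root rose: left subtree has 1 node {ivy}, right has 3 {pear, teak, aster}.
          Root aster: left subtree has 2 nodes {pear, teak}, right has 0 { }.
            Root teak: left subtree has 1 node {pear}, right has 0 { }.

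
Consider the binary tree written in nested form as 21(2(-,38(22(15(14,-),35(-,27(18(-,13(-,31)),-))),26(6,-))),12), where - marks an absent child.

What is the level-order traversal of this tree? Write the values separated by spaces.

21 2 12 38 22 26 15 35 6 14 27 18 13 31

Level-order visits nodes level by level from the root, left to right within each level.
Level 0: 21
Level 1: 2, 12
Level 2: 38
Level 3: 22, 26
Level 4: 15, 35, 6
Level 5: 14, 27
Level 6: 18
Level 7: 13
Level 8: 31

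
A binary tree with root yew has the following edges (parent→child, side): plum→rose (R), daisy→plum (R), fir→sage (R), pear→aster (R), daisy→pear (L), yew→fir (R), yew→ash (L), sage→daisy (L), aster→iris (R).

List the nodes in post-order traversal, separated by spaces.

ash iris aster pear rose plum daisy sage fir yew

Post-order visits the left subtree, then the right subtree, then the node.
At yew: go left to ash.
  ash is a leaf — visit ash.
At yew: go right to fir.
  At fir: no left child.
  At fir: go right to sage.
    At sage: go left to daisy.
      At daisy: go left to pear.
        At pear: no left child.
        At pear: go right to aster.
          At aster: no left child.
          At aster: go right to iris.
            iris is a leaf — visit iris.
          Visit aster.
        Visit pear.
      At daisy: go right to plum.
        At plum: no left child.
        At plum: go right to rose.
          rose is a leaf — visit rose.
        Visit plum.
      Visit daisy.
    At sage: no right child.
    Visit sage.
  Visit fir.
Visit yew.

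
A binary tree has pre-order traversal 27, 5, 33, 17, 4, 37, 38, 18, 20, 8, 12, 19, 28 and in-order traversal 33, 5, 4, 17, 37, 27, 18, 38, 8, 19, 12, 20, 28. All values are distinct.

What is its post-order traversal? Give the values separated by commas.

The first element of pre-order is the root; it splits in-order into left and right subtrees.
Root 27: left subtree has 5 nodes {33, 5, 4, 17, 37}, right has 7 {18, 38, 8, 19, 12, 20, 28}.
  Root 5: left subtree has 1 node {33}, right has 3 {4, 17, 37}.
    Root 17: left subtree has 1 node {4}, right has 1 {37}.
  Root 38: left subtree has 1 node {18}, right has 5 {8, 19, 12, 20, 28}.
    Root 20: left subtree has 3 nodes {8, 19, 12}, right has 1 {28}.
      Root 8: left subtree has 0 nodes { }, right has 2 {19, 12}.
        Root 12: left subtree has 1 node {19}, right has 0 { }.

33, 4, 37, 17, 5, 18, 19, 12, 8, 28, 20, 38, 27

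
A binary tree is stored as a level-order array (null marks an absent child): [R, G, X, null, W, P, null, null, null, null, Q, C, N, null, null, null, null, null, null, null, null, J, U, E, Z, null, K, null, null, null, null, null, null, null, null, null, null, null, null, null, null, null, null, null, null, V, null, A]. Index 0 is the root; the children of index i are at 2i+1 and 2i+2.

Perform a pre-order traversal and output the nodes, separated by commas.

R, G, W, Q, J, U, V, X, P, C, E, A, Z, N, K

Pre-order visits the node, then its left subtree, then its right subtree.
Visit R.
At R: go left to G.
  Visit G.
  At G: no left child.
  At G: go right to W.
    Visit W.
    At W: no left child.
    At W: go right to Q.
      Visit Q.
      At Q: go left to J.
        J is a leaf — visit J.
      At Q: go right to U.
        Visit U.
        At U: go left to V.
          V is a leaf — visit V.
        At U: no right child.
At R: go right to X.
  Visit X.
  At X: go left to P.
    Visit P.
    At P: go left to C.
      Visit C.
      At C: go left to E.
        Visit E.
        At E: go left to A.
          A is a leaf — visit A.
        At E: no right child.
      At C: go right to Z.
        Z is a leaf — visit Z.
    At P: go right to N.
      Visit N.
      At N: no left child.
      At N: go right to K.
        K is a leaf — visit K.
  At X: no right child.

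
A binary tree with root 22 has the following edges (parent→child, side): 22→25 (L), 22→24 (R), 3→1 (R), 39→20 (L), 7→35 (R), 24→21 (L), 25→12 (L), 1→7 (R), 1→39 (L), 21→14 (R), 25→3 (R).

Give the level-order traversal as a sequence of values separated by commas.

22, 25, 24, 12, 3, 21, 1, 14, 39, 7, 20, 35

Level-order visits nodes level by level from the root, left to right within each level.
Level 0: 22
Level 1: 25, 24
Level 2: 12, 3, 21
Level 3: 1, 14
Level 4: 39, 7
Level 5: 20, 35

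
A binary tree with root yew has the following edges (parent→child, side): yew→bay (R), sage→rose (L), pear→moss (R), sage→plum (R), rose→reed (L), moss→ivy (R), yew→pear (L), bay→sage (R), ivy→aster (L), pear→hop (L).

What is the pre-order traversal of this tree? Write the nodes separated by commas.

yew, pear, hop, moss, ivy, aster, bay, sage, rose, reed, plum

Pre-order visits the node, then its left subtree, then its right subtree.
Visit yew.
At yew: go left to pear.
  Visit pear.
  At pear: go left to hop.
    hop is a leaf — visit hop.
  At pear: go right to moss.
    Visit moss.
    At moss: no left child.
    At moss: go right to ivy.
      Visit ivy.
      At ivy: go left to aster.
        aster is a leaf — visit aster.
      At ivy: no right child.
At yew: go right to bay.
  Visit bay.
  At bay: no left child.
  At bay: go right to sage.
    Visit sage.
    At sage: go left to rose.
      Visit rose.
      At rose: go left to reed.
        reed is a leaf — visit reed.
      At rose: no right child.
    At sage: go right to plum.
      plum is a leaf — visit plum.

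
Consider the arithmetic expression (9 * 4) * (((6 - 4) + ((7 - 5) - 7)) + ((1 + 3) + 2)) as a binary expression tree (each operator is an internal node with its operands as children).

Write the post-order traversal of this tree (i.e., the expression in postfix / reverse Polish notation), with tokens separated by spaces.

Post-order on an expression tree gives postfix notation: for each operator, emit left operand, right operand, then the operator.

9 4 * 6 4 - 7 5 - 7 - + 1 3 + 2 + + *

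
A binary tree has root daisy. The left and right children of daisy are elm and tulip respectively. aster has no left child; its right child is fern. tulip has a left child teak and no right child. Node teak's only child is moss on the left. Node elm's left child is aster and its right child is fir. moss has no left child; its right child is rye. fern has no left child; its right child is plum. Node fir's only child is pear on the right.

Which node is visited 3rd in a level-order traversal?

Level-order visits nodes level by level from the root, left to right within each level.
Level 0: daisy
Level 1: elm, tulip
Level 2: aster, fir, teak
Level 3: fern, pear, moss
Level 4: plum, rye
Full level-order sequence: daisy, elm, tulip, aster, fir, teak, fern, pear, moss, plum, rye.

tulip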